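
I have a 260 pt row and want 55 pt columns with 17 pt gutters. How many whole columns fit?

k columns need k·55 + (k−1)·17 = k·72 − 17.
k·72 − 17 ≤ 260 → k ≤ 277 / 72 ≈ 3.85, so k = 3.

3 columns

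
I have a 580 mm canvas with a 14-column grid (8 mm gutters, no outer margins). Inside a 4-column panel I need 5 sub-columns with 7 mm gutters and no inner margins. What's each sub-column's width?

26.4 mm

580 − 13·8 = 476; ÷14 gives c = 34 mm.
Span of 4: 4·34 + 3·8 = 136 + 24 = 160 mm.
5 columns + 4 gutters: 5d + 4·7 = 160.
5d = 160 − 28 = 132, so d = 26.4 mm.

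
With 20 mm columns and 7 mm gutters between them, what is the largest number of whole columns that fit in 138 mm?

Each extra column adds 20 + 7 = 27 mm.
(138 + 7) / 27 = 5.37, so 5 columns fit.

5 columns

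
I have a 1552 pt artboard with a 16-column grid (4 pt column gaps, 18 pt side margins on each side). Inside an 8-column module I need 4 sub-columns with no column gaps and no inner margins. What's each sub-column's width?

Take off 36 pt of margins, leaving 1516 pt.
1516 − 15·4 = 1456; ÷16 gives c = 91 pt.
8 columns plus 7 column gaps: 728 + 28 = 756 pt.
756 / 4 = 189 pt per column.

189 pt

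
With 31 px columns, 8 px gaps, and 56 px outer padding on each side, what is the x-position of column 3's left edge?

134 px

Column 3 starts at margin + 2·(column + gutter) = 56 + 2·39 = 134 px.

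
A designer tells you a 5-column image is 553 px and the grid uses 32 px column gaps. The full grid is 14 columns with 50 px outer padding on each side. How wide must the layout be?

553 − 4·32 = 425; ÷5 gives c = 85 px.
Adding margins, columns and gutters: 100 + 1190 + 416 = 1706 px.

1706 px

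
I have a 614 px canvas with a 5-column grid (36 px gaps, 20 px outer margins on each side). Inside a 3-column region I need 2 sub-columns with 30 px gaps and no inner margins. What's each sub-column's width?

150 px

Subtract both margins: 614 − 2·20 = 574 px.
574 − 4·36 = 430; ÷5 gives c = 86 px.
3-column span = 3·86 + 2·36 = 330 px.
2 columns + 1 gap: 2d + 1·30 = 330.
2d = 330 − 30 = 300, so d = 150 px.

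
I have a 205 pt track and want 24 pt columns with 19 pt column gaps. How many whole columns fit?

5 columns: 5·24 + 4·19 = 196 pt ≤ 205.
6 columns: 239 pt > 205. So 5.

5 columns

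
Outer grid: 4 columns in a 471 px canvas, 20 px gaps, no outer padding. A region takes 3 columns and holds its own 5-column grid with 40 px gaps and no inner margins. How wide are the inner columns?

37.65 px

Subtracting 3 gaps of 20 leaves 411 for 4 columns, so c = 102.75 px.
3 columns plus 2 gaps: 308.25 + 40 = 348.25 px.
5d + 4·40 = 348.25 → 5d = 188.25 → d = 37.65 px.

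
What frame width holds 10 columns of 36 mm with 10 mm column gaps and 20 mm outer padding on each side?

Total width: 2·20 + 10·36 + 9·10 = 490 mm.

490 mm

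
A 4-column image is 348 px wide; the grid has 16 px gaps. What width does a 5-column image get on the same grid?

4 columns + 3 gaps: 4c + 3·16 = 348.
4c = 348 − 48 = 300, so c = 75 px.
5 columns plus 4 gaps: 375 + 64 = 439 px.

439 px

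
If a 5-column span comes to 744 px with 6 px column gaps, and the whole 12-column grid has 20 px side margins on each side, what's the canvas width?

5c + 4·6 = 744 → 5c = 720 → c = 144 px.
Canvas = 2·20 + 12·144 + 11·6 = 40 + 1728 + 66 = 1834 px.

1834 px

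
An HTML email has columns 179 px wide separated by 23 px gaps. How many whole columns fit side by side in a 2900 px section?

Each extra column adds 179 + 23 = 202 px.
(2900 + 23) / 202 = 14.47, so 14 columns fit.

14 columns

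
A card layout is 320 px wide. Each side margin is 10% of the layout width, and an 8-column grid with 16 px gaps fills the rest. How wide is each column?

18 px

Each margin = 10% of 320 = 32 px; content = 320 − 2·32 = 256 px.
Subtracting 7 gaps of 16 leaves 144 for 8 columns, so c = 18 px.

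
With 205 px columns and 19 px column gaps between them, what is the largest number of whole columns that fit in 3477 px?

15 columns: 15·205 + 14·19 = 3341 px ≤ 3477.
16 columns: 3565 px > 3477. So 15.

15 columns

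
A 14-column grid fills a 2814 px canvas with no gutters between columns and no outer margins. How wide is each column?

201 px

2814 / 14 = 201 px per column.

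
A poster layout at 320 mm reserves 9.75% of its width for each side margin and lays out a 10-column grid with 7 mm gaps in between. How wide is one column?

19.46 mm

Margins: 9.75% × 320 = 31.2 mm each, so content = 320 − 62.4 = 257.6 mm.
10c + 9·7 = 257.6 → 10c = 194.6 → c = 19.46 mm.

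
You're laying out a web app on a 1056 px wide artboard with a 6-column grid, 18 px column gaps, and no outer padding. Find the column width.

1056 − 5·18 = 966; ÷6 gives c = 161 px.

161 px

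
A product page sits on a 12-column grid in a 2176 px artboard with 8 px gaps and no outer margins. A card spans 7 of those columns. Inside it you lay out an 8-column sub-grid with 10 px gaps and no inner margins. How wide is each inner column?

149.5 px

Subtracting 11 gaps of 8 leaves 2088 for 12 columns, so c = 174 px.
Span of 7: 7·174 + 6·8 = 1218 + 48 = 1266 px.
Subtracting 7 gaps of 10 leaves 1196 for 8 columns, so d = 149.5 px.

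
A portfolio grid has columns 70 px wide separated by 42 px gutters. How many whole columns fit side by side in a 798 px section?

k columns need k·70 + (k−1)·42 = k·112 − 42.
k·112 − 42 ≤ 798 → k ≤ 840 / 112 ≈ 7.50, so k = 7.

7 columns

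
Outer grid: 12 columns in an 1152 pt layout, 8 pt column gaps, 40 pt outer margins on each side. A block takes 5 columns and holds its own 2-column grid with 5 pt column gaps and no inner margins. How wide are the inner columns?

218.5 pt

Inside the margins: 1152 − 80 = 1072 pt.
Subtracting 11 column gaps of 8 leaves 984 for 12 columns, so c = 82 pt.
5 columns plus 4 column gaps: 410 + 32 = 442 pt.
2 columns + 1 column gap: 2d + 1·5 = 442.
2d = 442 − 5 = 437, so d = 218.5 pt.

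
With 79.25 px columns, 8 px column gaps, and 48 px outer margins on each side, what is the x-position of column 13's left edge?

Each column+gutter stride is 87.25 px; 12 of them past the 48 px margin is 48 + 1047 = 1095 px.

1095 px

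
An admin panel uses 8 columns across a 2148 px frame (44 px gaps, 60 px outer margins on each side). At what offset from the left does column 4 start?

Subtract both margins: 2148 − 2·60 = 2028 px.
2028 − 7·44 = 1720; ÷8 gives c = 215 px.
Each column+gutter stride is 259 px; 3 of them past the 60 px margin is 60 + 777 = 837 px.

837 px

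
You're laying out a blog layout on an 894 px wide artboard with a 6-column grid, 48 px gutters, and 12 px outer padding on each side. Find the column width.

105 px

Subtract both margins: 894 − 2·12 = 870 px.
870 − 5·48 = 630; ÷6 gives c = 105 px.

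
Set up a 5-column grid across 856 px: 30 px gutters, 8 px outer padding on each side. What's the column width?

Take off 16 px of margins, leaving 840 px.
Subtracting 4 gutters of 30 leaves 720 for 5 columns, so c = 144 px.

144 px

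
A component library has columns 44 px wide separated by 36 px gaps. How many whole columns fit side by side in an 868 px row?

11 columns

k columns need k·44 + (k−1)·36 = k·80 − 36.
k·80 − 36 ≤ 868 → k ≤ 904 / 80 ≈ 11.30, so k = 11.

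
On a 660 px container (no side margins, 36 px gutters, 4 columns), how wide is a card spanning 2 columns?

312 px

660 − 3·36 = 552; ÷4 gives c = 138 px.
2 columns plus 1 gutter: 276 + 36 = 312 px.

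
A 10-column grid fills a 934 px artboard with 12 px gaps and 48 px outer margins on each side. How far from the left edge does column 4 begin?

Content = 934 − 2·48 = 838 px.
10c + 9·12 = 838 → 10c = 730 → c = 73 px.
Column 4 starts at margin + 3·(column + gutter) = 48 + 3·85 = 303 px.

303 px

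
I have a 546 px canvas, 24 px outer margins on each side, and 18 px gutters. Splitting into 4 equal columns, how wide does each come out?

Subtract both margins: 546 − 2·24 = 498 px.
4c + 3·18 = 498 → 4c = 444 → c = 111 px.

111 px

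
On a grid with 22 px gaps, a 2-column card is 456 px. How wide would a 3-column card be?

Subtracting 1 gap of 22 leaves 434 for 2 columns, so c = 217 px.
3-column span = 3·217 + 2·22 = 695 px.

695 px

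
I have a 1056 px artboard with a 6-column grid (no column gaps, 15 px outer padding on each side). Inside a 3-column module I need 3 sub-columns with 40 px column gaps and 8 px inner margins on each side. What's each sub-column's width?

Outer content = 1056 − 2·15 = 1026 px.
With no column gaps, each column is 1026/6 = 171 px.
3-column span = 3·171 = 513 px.
Inner content = 513 − 2·8 = 497 px.
3 columns + 2 column gaps: 3d + 2·40 = 497.
3d = 497 − 80 = 417, so d = 139 px.

139 px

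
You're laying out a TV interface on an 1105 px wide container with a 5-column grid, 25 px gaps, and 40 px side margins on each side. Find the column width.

185 px

Content width = 1105 − 2·40 = 1025 px.
1025 − 4·25 = 925; ÷5 gives c = 185 px.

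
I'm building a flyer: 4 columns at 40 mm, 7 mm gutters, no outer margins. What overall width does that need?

Summing: 160 + 21 = 181 mm.

181 mm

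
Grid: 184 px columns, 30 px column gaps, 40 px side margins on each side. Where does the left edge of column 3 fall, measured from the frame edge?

Before column 3: the margin + 2 columns + 2 column gaps.
Offset = 40 + 2·(184 + 30) = 40 + 428 = 468 px.

468 px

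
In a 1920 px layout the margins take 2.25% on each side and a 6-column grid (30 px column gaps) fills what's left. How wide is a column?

Each margin = 2.25% of 1920 = 43.2 px; content = 1920 − 2·43.2 = 1833.6 px.
1833.6 − 5·30 = 1683.6; ÷6 gives c = 280.6 px.

280.6 px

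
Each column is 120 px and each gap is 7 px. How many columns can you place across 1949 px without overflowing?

15 columns

k columns need k·120 + (k−1)·7 = k·127 − 7.
k·127 − 7 ≤ 1949 → k ≤ 1956 / 127 ≈ 15.40, so k = 15.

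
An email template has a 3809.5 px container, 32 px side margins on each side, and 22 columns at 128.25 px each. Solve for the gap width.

44 px

Inside the margins: 3809.5 − 64 = 3745.5 px.
22 columns take 22·128.25 = 2821.5 px; remaining 924 splits into 21 gaps.
g = 924 / 21 = 44 px.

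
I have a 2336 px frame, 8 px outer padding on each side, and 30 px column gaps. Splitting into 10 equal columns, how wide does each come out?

Inside the margins: 2336 − 16 = 2320 px.
10 columns + 9 column gaps: 10c + 9·30 = 2320.
10c = 2320 − 270 = 2050, so c = 205 px.

205 px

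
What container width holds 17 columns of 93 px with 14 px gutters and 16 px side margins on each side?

1837 px

Total width: 2·16 + 17·93 + 16·14 = 1837 px.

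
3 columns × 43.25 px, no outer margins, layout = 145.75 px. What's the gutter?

3 columns take 3·43.25 = 129.75 px; remaining 16 splits into 2 gutters.
g = 16 / 2 = 8 px.

8 px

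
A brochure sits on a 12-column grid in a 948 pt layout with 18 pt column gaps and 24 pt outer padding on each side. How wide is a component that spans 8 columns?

Inside the margins: 948 − 48 = 900 pt.
Subtracting 11 column gaps of 18 leaves 702 for 12 columns, so c = 58.5 pt.
8-column span = 8·58.5 + 7·18 = 594 pt.

594 pt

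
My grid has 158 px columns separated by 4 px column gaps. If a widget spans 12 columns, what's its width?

12-column span = 12·158 + 11·4 = 1940 px.

1940 px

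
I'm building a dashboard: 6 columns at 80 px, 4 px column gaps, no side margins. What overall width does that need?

500 px

Summing: 480 + 20 = 500 px.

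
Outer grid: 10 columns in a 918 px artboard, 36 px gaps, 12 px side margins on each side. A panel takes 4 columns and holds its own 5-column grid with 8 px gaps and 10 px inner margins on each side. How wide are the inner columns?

Subtract both margins: 918 − 2·12 = 894 px.
10 columns + 9 gaps: 10c + 9·36 = 894.
10c = 894 − 324 = 570, so c = 57 px.
4-column span = 4·57 + 3·36 = 336 px.
Inner content = 336 − 2·10 = 316 px.
Subtracting 4 gaps of 8 leaves 284 for 5 columns, so d = 56.8 px.

56.8 px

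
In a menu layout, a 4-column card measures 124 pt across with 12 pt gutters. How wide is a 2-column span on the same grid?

56 pt

4 columns + 3 gutters: 4c + 3·12 = 124.
4c = 124 − 36 = 88, so c = 22 pt.
Span of 2: 2·22 + 1·12 = 44 + 12 = 56 pt.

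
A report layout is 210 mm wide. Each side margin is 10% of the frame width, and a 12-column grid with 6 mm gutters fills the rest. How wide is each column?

210 × (1 − 2·10%) = 210 × 80% = 168 mm for the columns.
168 − 11·6 = 102; ÷12 gives c = 8.5 mm.

8.5 mm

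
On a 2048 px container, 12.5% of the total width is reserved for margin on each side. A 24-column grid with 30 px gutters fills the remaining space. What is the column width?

35.25 px

Each margin = 12.5% of 2048 = 256 px; content = 2048 − 2·256 = 1536 px.
Subtracting 23 gutters of 30 leaves 846 for 24 columns, so c = 35.25 px.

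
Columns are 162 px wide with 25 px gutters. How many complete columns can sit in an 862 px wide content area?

4 columns

Each extra column adds 162 + 25 = 187 px.
(862 + 25) / 187 = 4.74, so 4 columns fit.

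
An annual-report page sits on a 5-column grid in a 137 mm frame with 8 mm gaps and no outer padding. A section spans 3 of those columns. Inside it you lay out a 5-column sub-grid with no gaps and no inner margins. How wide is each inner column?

Subtracting 4 gaps of 8 leaves 105 for 5 columns, so c = 21 mm.
Span of 3: 3·21 + 2·8 = 63 + 16 = 79 mm.
5d = 79 → d = 15.8 mm.

15.8 mm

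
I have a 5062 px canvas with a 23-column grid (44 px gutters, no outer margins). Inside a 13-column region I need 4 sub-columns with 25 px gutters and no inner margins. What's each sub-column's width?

691.75 px

5062 − 22·44 = 4094; ÷23 gives c = 178 px.
13-column span = 13·178 + 12·44 = 2842 px.
2842 − 3·25 = 2767; ÷4 gives d = 691.75 px.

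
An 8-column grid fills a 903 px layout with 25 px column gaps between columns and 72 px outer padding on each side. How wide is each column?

73 px

Inside the margins: 903 − 144 = 759 px.
8 columns + 7 column gaps: 8c + 7·25 = 759.
8c = 759 − 175 = 584, so c = 73 px.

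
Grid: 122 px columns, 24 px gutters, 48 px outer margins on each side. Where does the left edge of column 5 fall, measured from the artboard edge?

Column 5 starts at margin + 4·(column + gutter) = 48 + 4·146 = 632 px.

632 px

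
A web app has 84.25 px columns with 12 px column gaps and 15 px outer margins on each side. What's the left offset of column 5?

400 px

Each column+gutter stride is 96.25 px; 4 of them past the 15 px margin is 15 + 385 = 400 px.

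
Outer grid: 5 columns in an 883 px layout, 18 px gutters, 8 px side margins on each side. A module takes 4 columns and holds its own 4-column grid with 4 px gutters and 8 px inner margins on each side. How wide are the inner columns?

165.5 px

Take off 16 px of margins, leaving 867 px.
5 columns + 4 gutters: 5c + 4·18 = 867.
5c = 867 − 72 = 795, so c = 159 px.
4 columns plus 3 gutters: 636 + 54 = 690 px.
Inner content = 690 − 2·8 = 674 px.
4 columns + 3 gutters: 4d + 3·4 = 674.
4d = 674 − 12 = 662, so d = 165.5 px.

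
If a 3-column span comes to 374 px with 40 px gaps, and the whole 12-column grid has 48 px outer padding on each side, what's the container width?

Subtracting 2 gaps of 40 leaves 294 for 3 columns, so c = 98 px.
Adding margins, columns and gutters: 96 + 1176 + 440 = 1712 px.

1712 px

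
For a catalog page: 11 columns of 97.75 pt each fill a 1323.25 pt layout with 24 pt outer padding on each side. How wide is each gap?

Inside the margins: 1323.25 − 48 = 1275.25 pt.
11·97.75 + 10g = 1275.25 → 10g = 200 → g = 20 pt.

20 pt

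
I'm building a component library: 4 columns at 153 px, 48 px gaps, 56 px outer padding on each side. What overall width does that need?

868 px

Canvas = 2·56 + 4·153 + 3·48 = 112 + 612 + 144 = 868 px.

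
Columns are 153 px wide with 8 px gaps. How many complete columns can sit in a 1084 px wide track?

6 columns

k columns need k·153 + (k−1)·8 = k·161 − 8.
k·161 − 8 ≤ 1084 → k ≤ 1092 / 161 ≈ 6.78, so k = 6.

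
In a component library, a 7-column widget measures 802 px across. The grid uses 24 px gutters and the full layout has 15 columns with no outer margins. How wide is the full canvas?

1746 px

Subtracting 6 gutters of 24 leaves 658 for 7 columns, so c = 94 px.
Summing: 1410 + 336 = 1746 px.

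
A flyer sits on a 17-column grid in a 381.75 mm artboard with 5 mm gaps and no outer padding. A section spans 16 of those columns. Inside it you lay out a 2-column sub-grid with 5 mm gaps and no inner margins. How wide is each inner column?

17 columns + 16 gaps: 17c + 16·5 = 381.75.
17c = 381.75 − 80 = 301.75, so c = 17.75 mm.
Span of 16: 16·17.75 + 15·5 = 284 + 75 = 359 mm.
Subtracting 1 gap of 5 leaves 354 for 2 columns, so d = 177 mm.

177 mm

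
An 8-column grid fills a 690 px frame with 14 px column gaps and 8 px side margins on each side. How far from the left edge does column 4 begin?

266 px

Inside the margins: 690 − 16 = 674 px.
Subtracting 7 column gaps of 14 leaves 576 for 8 columns, so c = 72 px.
Before column 4: the margin + 3 columns + 3 column gaps.
Offset = 8 + 3·(72 + 14) = 8 + 258 = 266 px.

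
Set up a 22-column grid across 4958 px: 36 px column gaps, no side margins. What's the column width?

191 px

22c + 21·36 = 4958 → 22c = 4202 → c = 191 px.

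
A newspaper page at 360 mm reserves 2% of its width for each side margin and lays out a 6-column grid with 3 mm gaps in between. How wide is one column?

55.1 mm

360 × (1 − 2·2%) = 360 × 96% = 345.6 mm for the columns.
Subtracting 5 gaps of 3 leaves 330.6 for 6 columns, so c = 55.1 mm.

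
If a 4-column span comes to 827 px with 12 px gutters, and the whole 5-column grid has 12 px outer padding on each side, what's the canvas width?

4 columns + 3 gutters: 4c + 3·12 = 827.
4c = 827 − 36 = 791, so c = 197.75 px.
Adding margins, columns and gutters: 24 + 988.75 + 48 = 1060.75 px.

1060.75 px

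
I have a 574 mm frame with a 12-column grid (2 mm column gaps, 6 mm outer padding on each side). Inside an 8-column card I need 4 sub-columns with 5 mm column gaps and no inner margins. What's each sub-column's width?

89.75 mm

Take off 12 mm of margins, leaving 562 mm.
Subtracting 11 column gaps of 2 leaves 540 for 12 columns, so c = 45 mm.
8-column span = 8·45 + 7·2 = 374 mm.
4 columns + 3 column gaps: 4d + 3·5 = 374.
4d = 374 − 15 = 359, so d = 89.75 mm.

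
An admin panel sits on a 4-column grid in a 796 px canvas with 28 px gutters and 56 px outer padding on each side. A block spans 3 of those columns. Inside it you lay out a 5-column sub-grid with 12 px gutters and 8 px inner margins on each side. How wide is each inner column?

88.4 px

Take off 112 px of margins, leaving 684 px.
4 columns + 3 gutters: 4c + 3·28 = 684.
4c = 684 − 84 = 600, so c = 150 px.
Span of 3: 3·150 + 2·28 = 450 + 56 = 506 px.
Inner content = 506 − 2·8 = 490 px.
5d + 4·12 = 490 → 5d = 442 → d = 88.4 px.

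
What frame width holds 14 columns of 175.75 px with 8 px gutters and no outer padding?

2564.5 px

Summing: 2460.5 + 104 = 2564.5 px.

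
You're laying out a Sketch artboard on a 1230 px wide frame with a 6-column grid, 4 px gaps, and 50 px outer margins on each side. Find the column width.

185 px

Inside the margins: 1230 − 100 = 1130 px.
Subtracting 5 gaps of 4 leaves 1110 for 6 columns, so c = 185 px.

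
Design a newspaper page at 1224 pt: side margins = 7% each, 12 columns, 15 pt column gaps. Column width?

73.97 pt

Each margin = 7% of 1224 = 85.68 pt; content = 1224 − 2·85.68 = 1052.64 pt.
Subtracting 11 column gaps of 15 leaves 887.64 for 12 columns, so c = 73.97 pt.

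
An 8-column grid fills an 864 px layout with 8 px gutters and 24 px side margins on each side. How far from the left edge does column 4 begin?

333 px

Inside the margins: 864 − 48 = 816 px.
8 columns + 7 gutters: 8c + 7·8 = 816.
8c = 816 − 56 = 760, so c = 95 px.
Before column 4: the margin + 3 columns + 3 gutters.
Offset = 24 + 3·(95 + 8) = 24 + 309 = 333 px.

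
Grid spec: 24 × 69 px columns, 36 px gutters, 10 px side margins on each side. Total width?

2504 px

Canvas = 2·10 + 24·69 + 23·36 = 20 + 1656 + 828 = 2504 px.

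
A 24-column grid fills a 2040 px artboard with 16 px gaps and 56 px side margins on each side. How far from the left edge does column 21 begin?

Take off 112 px of margins, leaving 1928 px.
Subtracting 23 gaps of 16 leaves 1560 for 24 columns, so c = 65 px.
Each column+gutter stride is 81 px; 20 of them past the 56 px margin is 56 + 1620 = 1676 px.

1676 px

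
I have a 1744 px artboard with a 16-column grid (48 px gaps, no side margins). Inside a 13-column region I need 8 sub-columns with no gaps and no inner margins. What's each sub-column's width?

176 px

Subtracting 15 gaps of 48 leaves 1024 for 16 columns, so c = 64 px.
Span of 13: 13·64 + 12·48 = 832 + 576 = 1408 px.
1408 / 8 = 176 px per column.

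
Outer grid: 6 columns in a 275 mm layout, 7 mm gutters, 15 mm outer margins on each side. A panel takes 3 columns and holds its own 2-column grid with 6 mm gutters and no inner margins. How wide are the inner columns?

Outer content = 275 − 2·15 = 245 mm.
6 columns + 5 gutters: 6c + 5·7 = 245.
6c = 245 − 35 = 210, so c = 35 mm.
3 columns plus 2 gutters: 105 + 14 = 119 mm.
Subtracting 1 gutter of 6 leaves 113 for 2 columns, so d = 56.5 mm.

56.5 mm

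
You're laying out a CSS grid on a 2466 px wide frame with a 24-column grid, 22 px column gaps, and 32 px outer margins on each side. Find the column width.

Inside the margins: 2466 − 64 = 2402 px.
Subtracting 23 column gaps of 22 leaves 1896 for 24 columns, so c = 79 px.

79 px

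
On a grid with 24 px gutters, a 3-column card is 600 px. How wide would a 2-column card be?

3 columns + 2 gutters: 3c + 2·24 = 600.
3c = 600 − 48 = 552, so c = 184 px.
Span of 2: 2·184 + 1·24 = 368 + 24 = 392 px.

392 px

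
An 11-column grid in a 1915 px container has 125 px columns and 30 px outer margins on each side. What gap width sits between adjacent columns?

48 px

Inside the margins: 1915 − 60 = 1855 px.
11·125 + 10g = 1855 → 10g = 480 → g = 48 px.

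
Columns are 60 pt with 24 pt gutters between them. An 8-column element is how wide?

648 pt

8-column span = 8·60 + 7·24 = 648 pt.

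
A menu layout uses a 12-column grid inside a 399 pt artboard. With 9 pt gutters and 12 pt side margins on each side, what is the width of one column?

Take off 24 pt of margins, leaving 375 pt.
12 columns + 11 gutters: 12c + 11·9 = 375.
12c = 375 − 99 = 276, so c = 23 pt.

23 pt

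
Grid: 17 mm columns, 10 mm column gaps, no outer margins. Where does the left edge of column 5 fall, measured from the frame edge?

108 mm

Before column 5: 4 columns + 4 column gaps.
Offset = 4·(17 + 10) = 4·27 = 108 mm.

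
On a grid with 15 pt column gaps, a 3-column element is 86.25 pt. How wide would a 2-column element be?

52.5 pt

86.25 − 2·15 = 56.25; ÷3 gives c = 18.75 pt.
Span of 2: 2·18.75 + 1·15 = 37.5 + 15 = 52.5 pt.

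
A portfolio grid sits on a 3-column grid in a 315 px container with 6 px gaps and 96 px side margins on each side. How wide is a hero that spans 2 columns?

80 px

Subtract both margins: 315 − 2·96 = 123 px.
3 columns + 2 gaps: 3c + 2·6 = 123.
3c = 123 − 12 = 111, so c = 37 px.
2-column span = 2·37 + 1·6 = 80 px.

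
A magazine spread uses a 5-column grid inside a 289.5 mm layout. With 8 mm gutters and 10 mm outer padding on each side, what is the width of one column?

Subtract both margins: 289.5 − 2·10 = 269.5 mm.
Subtracting 4 gutters of 8 leaves 237.5 for 5 columns, so c = 47.5 mm.

47.5 mm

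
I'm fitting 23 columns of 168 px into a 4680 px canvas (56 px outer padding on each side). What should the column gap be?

Subtract both margins: 4680 − 2·56 = 4568 px.
23 columns take 23·168 = 3864 px; remaining 704 splits into 22 column gaps.
g = 704 / 22 = 32 px.

32 px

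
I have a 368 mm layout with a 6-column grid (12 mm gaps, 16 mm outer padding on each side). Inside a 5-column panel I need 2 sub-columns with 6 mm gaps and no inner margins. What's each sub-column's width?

136 mm

Outer content = 368 − 2·16 = 336 mm.
Subtracting 5 gaps of 12 leaves 276 for 6 columns, so c = 46 mm.
Span of 5: 5·46 + 4·12 = 230 + 48 = 278 mm.
Subtracting 1 gap of 6 leaves 272 for 2 columns, so d = 136 mm.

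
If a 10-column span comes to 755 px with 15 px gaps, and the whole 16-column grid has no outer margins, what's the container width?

1217 px

10 columns + 9 gaps: 10c + 9·15 = 755.
10c = 755 − 135 = 620, so c = 62 px.
Total width: 16·62 + 15·15 = 1217 px.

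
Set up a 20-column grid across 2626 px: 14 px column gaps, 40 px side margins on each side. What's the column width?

114 px

Subtract both margins: 2626 − 2·40 = 2546 px.
20c + 19·14 = 2546 → 20c = 2280 → c = 114 px.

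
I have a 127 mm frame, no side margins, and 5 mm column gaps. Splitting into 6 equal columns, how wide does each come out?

17 mm

127 − 5·5 = 102; ÷6 gives c = 17 mm.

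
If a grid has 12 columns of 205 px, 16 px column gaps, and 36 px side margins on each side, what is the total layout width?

Adding margins, columns and gutters: 72 + 2460 + 176 = 2708 px.

2708 px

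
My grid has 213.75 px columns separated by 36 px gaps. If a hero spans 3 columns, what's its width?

713.25 px

3 columns plus 2 gaps: 641.25 + 72 = 713.25 px.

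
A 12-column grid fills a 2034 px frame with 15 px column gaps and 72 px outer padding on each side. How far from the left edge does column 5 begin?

Content = 2034 − 2·72 = 1890 px.
Subtracting 11 column gaps of 15 leaves 1725 for 12 columns, so c = 143.75 px.
Column 5 starts at margin + 4·(column + gutter) = 72 + 4·158.75 = 707 px.

707 px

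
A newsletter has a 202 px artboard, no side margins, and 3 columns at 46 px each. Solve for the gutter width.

3 columns take 3·46 = 138 px; remaining 64 splits into 2 gutters.
g = 64 / 2 = 32 px.

32 px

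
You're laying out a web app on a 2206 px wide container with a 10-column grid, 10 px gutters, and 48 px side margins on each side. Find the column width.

Content width = 2206 − 2·48 = 2110 px.
Subtracting 9 gutters of 10 leaves 2020 for 10 columns, so c = 202 px.

202 px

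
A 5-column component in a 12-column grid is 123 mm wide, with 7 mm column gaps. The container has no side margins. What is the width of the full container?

5c + 4·7 = 123 → 5c = 95 → c = 19 mm.
Summing: 228 + 77 = 305 mm.

305 mm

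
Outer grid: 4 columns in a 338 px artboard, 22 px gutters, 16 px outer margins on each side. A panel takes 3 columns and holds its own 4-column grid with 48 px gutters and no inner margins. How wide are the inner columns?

Subtract both margins: 338 − 2·16 = 306 px.
4 columns + 3 gutters: 4c + 3·22 = 306.
4c = 306 − 66 = 240, so c = 60 px.
Span of 3: 3·60 + 2·22 = 180 + 44 = 224 px.
Subtracting 3 gutters of 48 leaves 80 for 4 columns, so d = 20 px.

20 px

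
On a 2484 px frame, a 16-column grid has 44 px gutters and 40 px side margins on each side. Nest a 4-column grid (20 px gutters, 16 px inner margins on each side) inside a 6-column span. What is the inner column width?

Subtract both margins: 2484 − 2·40 = 2404 px.
16c + 15·44 = 2404 → 16c = 1744 → c = 109 px.
Span of 6: 6·109 + 5·44 = 654 + 220 = 874 px.
Inner content = 874 − 2·16 = 842 px.
4d + 3·20 = 842 → 4d = 782 → d = 195.5 px.

195.5 px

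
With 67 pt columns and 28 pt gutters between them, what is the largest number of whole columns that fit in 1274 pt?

k columns need k·67 + (k−1)·28 = k·95 − 28.
k·95 − 28 ≤ 1274 → k ≤ 1302 / 95 ≈ 13.71, so k = 13.

13 columns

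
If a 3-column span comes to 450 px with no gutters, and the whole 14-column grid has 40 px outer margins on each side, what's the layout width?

2180 px

With no gutters, each column is 450/3 = 150 px.
Summing: 80 + 2100 = 2180 px.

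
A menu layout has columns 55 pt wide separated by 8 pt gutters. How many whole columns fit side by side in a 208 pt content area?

k columns need k·55 + (k−1)·8 = k·63 − 8.
k·63 − 8 ≤ 208 → k ≤ 216 / 63 ≈ 3.43, so k = 3.

3 columns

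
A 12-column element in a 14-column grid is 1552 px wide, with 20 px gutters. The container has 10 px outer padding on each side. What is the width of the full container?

1834 px

Subtracting 11 gutters of 20 leaves 1332 for 12 columns, so c = 111 px.
Container = 2·10 + 14·111 + 13·20 = 20 + 1554 + 260 = 1834 px.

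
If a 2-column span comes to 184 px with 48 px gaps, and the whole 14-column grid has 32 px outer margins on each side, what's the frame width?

2 columns + 1 gap: 2c + 1·48 = 184.
2c = 184 − 48 = 136, so c = 68 px.
Adding margins, columns and gutters: 64 + 952 + 624 = 1640 px.

1640 px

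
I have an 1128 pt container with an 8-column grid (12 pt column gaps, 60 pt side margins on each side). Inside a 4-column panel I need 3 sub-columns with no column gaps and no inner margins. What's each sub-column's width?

166 pt

Take off 120 pt of margins, leaving 1008 pt.
8 columns + 7 column gaps: 8c + 7·12 = 1008.
8c = 1008 − 84 = 924, so c = 115.5 pt.
4-column span = 4·115.5 + 3·12 = 498 pt.
3d = 498 → d = 166 pt.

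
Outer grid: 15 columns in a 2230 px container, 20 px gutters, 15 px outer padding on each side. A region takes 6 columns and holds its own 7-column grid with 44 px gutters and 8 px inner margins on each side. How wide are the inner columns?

84 px

Inside the margins: 2230 − 30 = 2200 px.
15c + 14·20 = 2200 → 15c = 1920 → c = 128 px.
Span of 6: 6·128 + 5·20 = 768 + 100 = 868 px.
Inner content = 868 − 2·8 = 852 px.
Subtracting 6 gutters of 44 leaves 588 for 7 columns, so d = 84 px.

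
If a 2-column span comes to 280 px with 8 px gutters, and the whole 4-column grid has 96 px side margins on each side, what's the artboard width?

2c + 1·8 = 280 → 2c = 272 → c = 136 px.
Adding margins, columns and gutters: 192 + 544 + 24 = 760 px.

760 px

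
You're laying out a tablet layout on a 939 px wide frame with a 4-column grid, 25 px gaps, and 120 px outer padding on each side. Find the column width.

Take off 240 px of margins, leaving 699 px.
4 columns + 3 gaps: 4c + 3·25 = 699.
4c = 699 − 75 = 624, so c = 156 px.

156 px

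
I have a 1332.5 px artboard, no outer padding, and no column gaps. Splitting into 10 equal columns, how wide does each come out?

10c = 1332.5 → c = 133.25 px.

133.25 px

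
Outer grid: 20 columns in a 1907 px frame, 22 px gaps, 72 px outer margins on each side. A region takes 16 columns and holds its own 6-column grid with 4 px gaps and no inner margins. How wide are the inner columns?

231 px

Inside the margins: 1907 − 144 = 1763 px.
Subtracting 19 gaps of 22 leaves 1345 for 20 columns, so c = 67.25 px.
16 columns plus 15 gaps: 1076 + 330 = 1406 px.
6d + 5·4 = 1406 → 6d = 1386 → d = 231 px.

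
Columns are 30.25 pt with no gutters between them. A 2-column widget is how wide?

60.5 pt

With no gutters, 2 columns span 2·30.25 = 60.5 pt.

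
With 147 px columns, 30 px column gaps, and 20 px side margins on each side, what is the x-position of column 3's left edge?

Column 3 starts at margin + 2·(column + gutter) = 20 + 2·177 = 374 px.

374 px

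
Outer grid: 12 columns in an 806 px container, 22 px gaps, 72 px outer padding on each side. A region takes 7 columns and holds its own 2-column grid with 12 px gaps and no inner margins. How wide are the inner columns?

Outer content = 806 − 2·72 = 662 px.
Subtracting 11 gaps of 22 leaves 420 for 12 columns, so c = 35 px.
7-column span = 7·35 + 6·22 = 377 px.
2d + 1·12 = 377 → 2d = 365 → d = 182.5 px.

182.5 px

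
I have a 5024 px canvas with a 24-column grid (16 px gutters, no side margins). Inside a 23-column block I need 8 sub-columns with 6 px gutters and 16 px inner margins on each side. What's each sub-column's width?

592.5 px

Subtracting 23 gutters of 16 leaves 4656 for 24 columns, so c = 194 px.
23 columns plus 22 gutters: 4462 + 352 = 4814 px.
Inner content = 4814 − 2·16 = 4782 px.
4782 − 7·6 = 4740; ÷8 gives d = 592.5 px.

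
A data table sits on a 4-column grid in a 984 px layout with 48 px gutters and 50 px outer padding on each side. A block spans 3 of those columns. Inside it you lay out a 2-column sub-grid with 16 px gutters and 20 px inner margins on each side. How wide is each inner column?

Take off 100 px of margins, leaving 884 px.
Subtracting 3 gutters of 48 leaves 740 for 4 columns, so c = 185 px.
3 columns plus 2 gutters: 555 + 96 = 651 px.
Inner content = 651 − 2·20 = 611 px.
611 − 1·16 = 595; ÷2 gives d = 297.5 px.

297.5 px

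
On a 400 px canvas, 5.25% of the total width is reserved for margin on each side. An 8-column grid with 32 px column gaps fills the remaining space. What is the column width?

Margins: 5.25% × 400 = 21 px each, so content = 400 − 42 = 358 px.
8 columns + 7 column gaps: 8c + 7·32 = 358.
8c = 358 − 224 = 134, so c = 16.75 px.

16.75 px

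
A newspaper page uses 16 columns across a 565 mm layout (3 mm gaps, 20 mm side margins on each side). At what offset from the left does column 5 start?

152 mm

Content = 565 − 2·20 = 525 mm.
16 columns + 15 gaps: 16c + 15·3 = 525.
16c = 525 − 45 = 480, so c = 30 mm.
Column 5 starts at margin + 4·(column + gutter) = 20 + 4·33 = 152 mm.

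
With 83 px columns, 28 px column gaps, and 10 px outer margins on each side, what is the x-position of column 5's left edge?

454 px

Each column+gutter stride is 111 px; 4 of them past the 10 px margin is 10 + 444 = 454 px.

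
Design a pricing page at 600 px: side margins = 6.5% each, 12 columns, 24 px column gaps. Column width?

21.5 px

Margins: 6.5% × 600 = 39 px each, so content = 600 − 78 = 522 px.
12c + 11·24 = 522 → 12c = 258 → c = 21.5 px.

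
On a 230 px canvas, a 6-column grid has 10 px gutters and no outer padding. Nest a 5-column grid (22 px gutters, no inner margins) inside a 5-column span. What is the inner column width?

6 columns + 5 gutters: 6c + 5·10 = 230.
6c = 230 − 50 = 180, so c = 30 px.
Span of 5: 5·30 + 4·10 = 150 + 40 = 190 px.
Subtracting 4 gutters of 22 leaves 102 for 5 columns, so d = 20.4 px.

20.4 px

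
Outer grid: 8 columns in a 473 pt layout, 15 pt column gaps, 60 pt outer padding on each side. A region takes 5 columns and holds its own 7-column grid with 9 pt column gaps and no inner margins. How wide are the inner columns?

Take off 120 pt of margins, leaving 353 pt.
Subtracting 7 column gaps of 15 leaves 248 for 8 columns, so c = 31 pt.
5-column span = 5·31 + 4·15 = 215 pt.
Subtracting 6 column gaps of 9 leaves 161 for 7 columns, so d = 23 pt.

23 pt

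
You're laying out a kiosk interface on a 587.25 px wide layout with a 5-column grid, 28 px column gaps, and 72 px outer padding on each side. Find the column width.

Subtract both margins: 587.25 − 2·72 = 443.25 px.
Subtracting 4 column gaps of 28 leaves 331.25 for 5 columns, so c = 66.25 px.

66.25 px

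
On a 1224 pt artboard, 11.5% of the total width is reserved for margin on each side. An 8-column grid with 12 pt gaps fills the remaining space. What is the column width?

Margins: 11.5% × 1224 = 140.76 pt each, so content = 1224 − 281.52 = 942.48 pt.
Subtracting 7 gaps of 12 leaves 858.48 for 8 columns, so c = 107.31 pt.

107.31 pt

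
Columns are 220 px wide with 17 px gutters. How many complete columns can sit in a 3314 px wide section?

Each extra column adds 220 + 17 = 237 px.
(3314 + 17) / 237 = 14.05, so 14 columns fit.

14 columns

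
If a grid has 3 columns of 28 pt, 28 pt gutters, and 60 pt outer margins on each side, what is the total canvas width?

Total width: 2·60 + 3·28 + 2·28 = 260 pt.

260 pt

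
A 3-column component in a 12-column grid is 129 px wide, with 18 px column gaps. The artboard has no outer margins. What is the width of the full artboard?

570 px

3 columns + 2 column gaps: 3c + 2·18 = 129.
3c = 129 − 36 = 93, so c = 31 px.
Total width: 12·31 + 11·18 = 570 px.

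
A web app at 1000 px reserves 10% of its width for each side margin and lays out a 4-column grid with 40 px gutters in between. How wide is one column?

170 px

Margins: 10% × 1000 = 100 px each, so content = 1000 − 200 = 800 px.
4 columns + 3 gutters: 4c + 3·40 = 800.
4c = 800 − 120 = 680, so c = 170 px.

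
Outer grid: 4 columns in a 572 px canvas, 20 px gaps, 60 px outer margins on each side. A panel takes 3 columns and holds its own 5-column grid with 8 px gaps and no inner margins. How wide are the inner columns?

60.4 px

Take off 120 px of margins, leaving 452 px.
4 columns + 3 gaps: 4c + 3·20 = 452.
4c = 452 − 60 = 392, so c = 98 px.
Span of 3: 3·98 + 2·20 = 294 + 40 = 334 px.
5d + 4·8 = 334 → 5d = 302 → d = 60.4 px.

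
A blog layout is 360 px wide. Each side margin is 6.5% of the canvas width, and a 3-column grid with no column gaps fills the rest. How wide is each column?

104.4 px

Each margin = 6.5% of 360 = 23.4 px; content = 360 − 2·23.4 = 313.2 px.
313.2 / 3 = 104.4 px per column.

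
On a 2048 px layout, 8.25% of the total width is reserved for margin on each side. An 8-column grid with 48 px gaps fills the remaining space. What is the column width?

171.76 px

Margins: 8.25% × 2048 = 168.96 px each, so content = 2048 − 337.92 = 1710.08 px.
Subtracting 7 gaps of 48 leaves 1374.08 for 8 columns, so c = 171.76 px.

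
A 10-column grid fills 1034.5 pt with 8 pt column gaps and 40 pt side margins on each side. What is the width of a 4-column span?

Inside the margins: 1034.5 − 80 = 954.5 pt.
10 columns + 9 column gaps: 10c + 9·8 = 954.5.
10c = 954.5 − 72 = 882.5, so c = 88.25 pt.
Span of 4: 4·88.25 + 3·8 = 353 + 24 = 377 pt.

377 pt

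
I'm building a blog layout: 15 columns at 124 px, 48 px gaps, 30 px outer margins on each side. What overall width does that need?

Adding margins, columns and gutters: 60 + 1860 + 672 = 2592 px.

2592 px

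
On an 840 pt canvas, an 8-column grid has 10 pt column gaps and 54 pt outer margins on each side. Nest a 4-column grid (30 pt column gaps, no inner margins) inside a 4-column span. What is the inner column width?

Subtract both margins: 840 − 2·54 = 732 pt.
8c + 7·10 = 732 → 8c = 662 → c = 82.75 pt.
4 columns plus 3 column gaps: 331 + 30 = 361 pt.
4d + 3·30 = 361 → 4d = 271 → d = 67.75 pt.

67.75 pt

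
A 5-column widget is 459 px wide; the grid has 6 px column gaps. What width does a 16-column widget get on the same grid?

5c + 4·6 = 459 → 5c = 435 → c = 87 px.
Span of 16: 16·87 + 15·6 = 1392 + 90 = 1482 px.

1482 px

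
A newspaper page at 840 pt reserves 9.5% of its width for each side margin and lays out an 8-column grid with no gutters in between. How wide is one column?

Margins: 9.5% × 840 = 79.8 pt each, so content = 840 − 159.6 = 680.4 pt.
680.4 / 8 = 85.05 pt per column.

85.05 pt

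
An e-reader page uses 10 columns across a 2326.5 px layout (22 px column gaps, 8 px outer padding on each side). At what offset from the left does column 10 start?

2107.25 px

Inside the margins: 2326.5 − 16 = 2310.5 px.
10 columns + 9 column gaps: 10c + 9·22 = 2310.5.
10c = 2310.5 − 198 = 2112.5, so c = 211.25 px.
Before column 10: the margin + 9 columns + 9 column gaps.
Offset = 8 + 9·(211.25 + 22) = 8 + 2099.25 = 2107.25 px.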